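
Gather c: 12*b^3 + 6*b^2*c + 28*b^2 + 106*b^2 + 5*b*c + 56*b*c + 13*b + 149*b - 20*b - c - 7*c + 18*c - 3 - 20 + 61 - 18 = 12*b^3 + 134*b^2 + 142*b + c*(6*b^2 + 61*b + 10) + 20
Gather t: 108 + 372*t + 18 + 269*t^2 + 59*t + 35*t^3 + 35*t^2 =35*t^3 + 304*t^2 + 431*t + 126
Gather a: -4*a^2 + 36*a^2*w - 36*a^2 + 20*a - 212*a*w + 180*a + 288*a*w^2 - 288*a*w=a^2*(36*w - 40) + a*(288*w^2 - 500*w + 200)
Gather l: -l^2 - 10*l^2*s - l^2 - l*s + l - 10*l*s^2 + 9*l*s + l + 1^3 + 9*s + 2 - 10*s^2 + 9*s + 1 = l^2*(-10*s - 2) + l*(-10*s^2 + 8*s + 2) - 10*s^2 + 18*s + 4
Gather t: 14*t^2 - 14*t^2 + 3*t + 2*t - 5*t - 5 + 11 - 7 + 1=0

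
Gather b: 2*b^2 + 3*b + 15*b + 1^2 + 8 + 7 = 2*b^2 + 18*b + 16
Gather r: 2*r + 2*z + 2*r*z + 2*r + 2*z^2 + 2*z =r*(2*z + 4) + 2*z^2 + 4*z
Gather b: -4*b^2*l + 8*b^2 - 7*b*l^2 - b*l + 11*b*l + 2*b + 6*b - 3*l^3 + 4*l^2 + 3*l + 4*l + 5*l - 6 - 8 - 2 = b^2*(8 - 4*l) + b*(-7*l^2 + 10*l + 8) - 3*l^3 + 4*l^2 + 12*l - 16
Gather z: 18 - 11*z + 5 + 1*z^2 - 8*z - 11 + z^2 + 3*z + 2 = 2*z^2 - 16*z + 14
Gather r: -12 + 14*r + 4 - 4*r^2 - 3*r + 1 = -4*r^2 + 11*r - 7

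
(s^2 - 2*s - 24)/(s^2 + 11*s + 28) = (s - 6)/(s + 7)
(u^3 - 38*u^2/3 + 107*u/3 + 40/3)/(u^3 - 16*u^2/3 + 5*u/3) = (3*u^2 - 23*u - 8)/(u*(3*u - 1))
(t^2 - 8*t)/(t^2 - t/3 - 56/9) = 9*t*(8 - t)/(-9*t^2 + 3*t + 56)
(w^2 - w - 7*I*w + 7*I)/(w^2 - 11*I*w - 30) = (-w^2 + w + 7*I*w - 7*I)/(-w^2 + 11*I*w + 30)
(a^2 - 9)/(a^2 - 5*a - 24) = (a - 3)/(a - 8)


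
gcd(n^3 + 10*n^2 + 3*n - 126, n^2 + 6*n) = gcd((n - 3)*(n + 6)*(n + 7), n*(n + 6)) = n + 6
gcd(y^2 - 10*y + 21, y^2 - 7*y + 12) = y - 3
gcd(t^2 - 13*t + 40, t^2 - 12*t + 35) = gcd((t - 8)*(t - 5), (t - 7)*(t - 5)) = t - 5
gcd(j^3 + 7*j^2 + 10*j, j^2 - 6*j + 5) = 1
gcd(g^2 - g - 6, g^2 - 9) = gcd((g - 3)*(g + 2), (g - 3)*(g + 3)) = g - 3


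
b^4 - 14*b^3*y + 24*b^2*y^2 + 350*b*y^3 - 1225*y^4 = (b - 7*y)^2*(b - 5*y)*(b + 5*y)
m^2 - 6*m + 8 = (m - 4)*(m - 2)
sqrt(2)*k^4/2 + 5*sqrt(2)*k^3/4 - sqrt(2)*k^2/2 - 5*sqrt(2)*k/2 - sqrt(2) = (k + 1/2)*(k + 2)*(k - sqrt(2))*(sqrt(2)*k/2 + 1)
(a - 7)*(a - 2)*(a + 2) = a^3 - 7*a^2 - 4*a + 28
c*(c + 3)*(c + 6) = c^3 + 9*c^2 + 18*c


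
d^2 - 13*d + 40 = (d - 8)*(d - 5)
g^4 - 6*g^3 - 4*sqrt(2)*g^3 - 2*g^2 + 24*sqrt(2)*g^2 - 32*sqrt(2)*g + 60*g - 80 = (g - 4)*(g - 2)*(g - 5*sqrt(2))*(g + sqrt(2))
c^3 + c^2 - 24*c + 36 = (c - 3)*(c - 2)*(c + 6)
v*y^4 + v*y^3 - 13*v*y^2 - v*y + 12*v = (y - 3)*(y - 1)*(y + 4)*(v*y + v)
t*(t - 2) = t^2 - 2*t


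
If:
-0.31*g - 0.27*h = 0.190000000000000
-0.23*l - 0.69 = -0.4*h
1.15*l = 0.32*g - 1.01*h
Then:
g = -1.47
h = 0.99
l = -1.28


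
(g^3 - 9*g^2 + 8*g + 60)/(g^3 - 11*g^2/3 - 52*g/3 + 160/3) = 3*(g^2 - 4*g - 12)/(3*g^2 + 4*g - 32)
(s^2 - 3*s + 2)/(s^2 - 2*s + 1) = (s - 2)/(s - 1)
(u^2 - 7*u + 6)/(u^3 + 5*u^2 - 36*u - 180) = (u - 1)/(u^2 + 11*u + 30)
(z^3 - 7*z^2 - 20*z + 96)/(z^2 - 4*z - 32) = z - 3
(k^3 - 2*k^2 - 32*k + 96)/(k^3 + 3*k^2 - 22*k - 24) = (k - 4)/(k + 1)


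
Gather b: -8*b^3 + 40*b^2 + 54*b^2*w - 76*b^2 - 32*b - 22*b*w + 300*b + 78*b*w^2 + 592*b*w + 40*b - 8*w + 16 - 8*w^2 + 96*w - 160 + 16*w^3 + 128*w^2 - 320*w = -8*b^3 + b^2*(54*w - 36) + b*(78*w^2 + 570*w + 308) + 16*w^3 + 120*w^2 - 232*w - 144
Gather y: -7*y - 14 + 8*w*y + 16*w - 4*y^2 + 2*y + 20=16*w - 4*y^2 + y*(8*w - 5) + 6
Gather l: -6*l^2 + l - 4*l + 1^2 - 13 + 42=-6*l^2 - 3*l + 30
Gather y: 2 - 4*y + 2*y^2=2*y^2 - 4*y + 2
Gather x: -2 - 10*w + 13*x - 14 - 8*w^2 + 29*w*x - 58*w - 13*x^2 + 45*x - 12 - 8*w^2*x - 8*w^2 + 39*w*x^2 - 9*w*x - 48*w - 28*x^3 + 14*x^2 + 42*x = -16*w^2 - 116*w - 28*x^3 + x^2*(39*w + 1) + x*(-8*w^2 + 20*w + 100) - 28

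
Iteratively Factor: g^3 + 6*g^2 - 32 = (g + 4)*(g^2 + 2*g - 8) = (g - 2)*(g + 4)*(g + 4)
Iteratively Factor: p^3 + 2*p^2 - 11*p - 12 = (p - 3)*(p^2 + 5*p + 4) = (p - 3)*(p + 1)*(p + 4)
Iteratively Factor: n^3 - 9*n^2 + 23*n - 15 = (n - 5)*(n^2 - 4*n + 3) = (n - 5)*(n - 3)*(n - 1)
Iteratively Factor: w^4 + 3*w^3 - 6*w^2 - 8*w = (w + 4)*(w^3 - w^2 - 2*w) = w*(w + 4)*(w^2 - w - 2) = w*(w + 1)*(w + 4)*(w - 2)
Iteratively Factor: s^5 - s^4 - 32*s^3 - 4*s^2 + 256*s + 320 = (s - 5)*(s^4 + 4*s^3 - 12*s^2 - 64*s - 64) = (s - 5)*(s - 4)*(s^3 + 8*s^2 + 20*s + 16) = (s - 5)*(s - 4)*(s + 4)*(s^2 + 4*s + 4) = (s - 5)*(s - 4)*(s + 2)*(s + 4)*(s + 2)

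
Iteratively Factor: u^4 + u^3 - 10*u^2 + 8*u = (u - 2)*(u^3 + 3*u^2 - 4*u) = (u - 2)*(u + 4)*(u^2 - u) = u*(u - 2)*(u + 4)*(u - 1)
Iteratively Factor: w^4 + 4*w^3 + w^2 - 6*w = (w)*(w^3 + 4*w^2 + w - 6) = w*(w + 3)*(w^2 + w - 2) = w*(w + 2)*(w + 3)*(w - 1)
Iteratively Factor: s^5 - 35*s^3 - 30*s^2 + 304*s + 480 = (s - 4)*(s^4 + 4*s^3 - 19*s^2 - 106*s - 120) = (s - 4)*(s + 2)*(s^3 + 2*s^2 - 23*s - 60) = (s - 5)*(s - 4)*(s + 2)*(s^2 + 7*s + 12) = (s - 5)*(s - 4)*(s + 2)*(s + 4)*(s + 3)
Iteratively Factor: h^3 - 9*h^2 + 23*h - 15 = (h - 3)*(h^2 - 6*h + 5) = (h - 5)*(h - 3)*(h - 1)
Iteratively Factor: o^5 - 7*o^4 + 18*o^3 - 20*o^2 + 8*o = (o - 2)*(o^4 - 5*o^3 + 8*o^2 - 4*o) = (o - 2)*(o - 1)*(o^3 - 4*o^2 + 4*o) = (o - 2)^2*(o - 1)*(o^2 - 2*o) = (o - 2)^3*(o - 1)*(o)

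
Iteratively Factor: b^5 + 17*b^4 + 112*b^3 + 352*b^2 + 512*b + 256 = (b + 4)*(b^4 + 13*b^3 + 60*b^2 + 112*b + 64) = (b + 1)*(b + 4)*(b^3 + 12*b^2 + 48*b + 64) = (b + 1)*(b + 4)^2*(b^2 + 8*b + 16) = (b + 1)*(b + 4)^3*(b + 4)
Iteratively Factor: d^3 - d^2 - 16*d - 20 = (d + 2)*(d^2 - 3*d - 10) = (d + 2)^2*(d - 5)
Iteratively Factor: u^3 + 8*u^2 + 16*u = (u)*(u^2 + 8*u + 16) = u*(u + 4)*(u + 4)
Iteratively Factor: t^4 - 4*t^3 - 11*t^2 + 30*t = (t - 2)*(t^3 - 2*t^2 - 15*t) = (t - 2)*(t + 3)*(t^2 - 5*t) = t*(t - 2)*(t + 3)*(t - 5)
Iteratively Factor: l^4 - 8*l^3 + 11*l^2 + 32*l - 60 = (l + 2)*(l^3 - 10*l^2 + 31*l - 30) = (l - 3)*(l + 2)*(l^2 - 7*l + 10) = (l - 5)*(l - 3)*(l + 2)*(l - 2)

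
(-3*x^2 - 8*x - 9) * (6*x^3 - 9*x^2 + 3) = -18*x^5 - 21*x^4 + 18*x^3 + 72*x^2 - 24*x - 27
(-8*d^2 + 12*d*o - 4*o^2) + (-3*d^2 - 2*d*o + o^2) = -11*d^2 + 10*d*o - 3*o^2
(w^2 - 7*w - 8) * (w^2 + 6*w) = w^4 - w^3 - 50*w^2 - 48*w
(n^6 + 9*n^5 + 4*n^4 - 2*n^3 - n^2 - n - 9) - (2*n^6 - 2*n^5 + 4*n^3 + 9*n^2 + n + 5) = -n^6 + 11*n^5 + 4*n^4 - 6*n^3 - 10*n^2 - 2*n - 14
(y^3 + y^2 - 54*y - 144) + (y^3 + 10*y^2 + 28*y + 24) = 2*y^3 + 11*y^2 - 26*y - 120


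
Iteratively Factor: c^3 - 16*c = (c)*(c^2 - 16) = c*(c - 4)*(c + 4)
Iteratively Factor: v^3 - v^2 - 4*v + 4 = (v + 2)*(v^2 - 3*v + 2) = (v - 1)*(v + 2)*(v - 2)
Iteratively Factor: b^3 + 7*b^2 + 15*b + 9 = (b + 3)*(b^2 + 4*b + 3) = (b + 1)*(b + 3)*(b + 3)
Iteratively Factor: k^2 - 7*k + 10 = (k - 5)*(k - 2)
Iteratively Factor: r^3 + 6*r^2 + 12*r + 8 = (r + 2)*(r^2 + 4*r + 4) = (r + 2)^2*(r + 2)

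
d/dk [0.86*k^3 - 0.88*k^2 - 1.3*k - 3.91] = 2.58*k^2 - 1.76*k - 1.3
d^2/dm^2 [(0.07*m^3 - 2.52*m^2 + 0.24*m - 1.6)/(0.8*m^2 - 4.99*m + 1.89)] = (-5.55111512312578e-17*m^5 - 1.77635683940025e-15*m^4 - 16.538146*m^3 + 12.756378*m^2 + 37.646202*m - 88.318376)/(0.512*m^6 - 9.5808*m^5 + 63.38904*m^4 - 169.520779*m^3 + 149.756607*m^2 - 53.474337*m + 6.751269)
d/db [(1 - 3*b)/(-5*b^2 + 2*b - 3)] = (-15*b^2 + 10*b + 7)/(25*b^4 - 20*b^3 + 34*b^2 - 12*b + 9)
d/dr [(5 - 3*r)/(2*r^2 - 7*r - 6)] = (6*r^2 - 20*r + 53)/(4*r^4 - 28*r^3 + 25*r^2 + 84*r + 36)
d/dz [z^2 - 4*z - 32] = 2*z - 4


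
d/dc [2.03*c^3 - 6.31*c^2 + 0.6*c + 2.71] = 6.09*c^2 - 12.62*c + 0.6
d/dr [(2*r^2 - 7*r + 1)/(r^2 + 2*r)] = (11*r^2 - 2*r - 2)/(r^2*(r^2 + 4*r + 4))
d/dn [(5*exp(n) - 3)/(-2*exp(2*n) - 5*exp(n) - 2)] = (10*exp(2*n) - 12*exp(n) - 25)*exp(n)/(4*exp(4*n) + 20*exp(3*n) + 33*exp(2*n) + 20*exp(n) + 4)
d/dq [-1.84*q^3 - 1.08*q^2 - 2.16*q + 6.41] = -5.52*q^2 - 2.16*q - 2.16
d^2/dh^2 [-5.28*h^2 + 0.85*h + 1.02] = -10.5600000000000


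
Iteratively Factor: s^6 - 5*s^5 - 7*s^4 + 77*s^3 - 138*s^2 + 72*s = (s - 2)*(s^5 - 3*s^4 - 13*s^3 + 51*s^2 - 36*s) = (s - 2)*(s - 1)*(s^4 - 2*s^3 - 15*s^2 + 36*s) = (s - 2)*(s - 1)*(s + 4)*(s^3 - 6*s^2 + 9*s) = s*(s - 2)*(s - 1)*(s + 4)*(s^2 - 6*s + 9) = s*(s - 3)*(s - 2)*(s - 1)*(s + 4)*(s - 3)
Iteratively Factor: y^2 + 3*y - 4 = (y + 4)*(y - 1)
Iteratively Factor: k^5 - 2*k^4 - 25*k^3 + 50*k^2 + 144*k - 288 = (k - 3)*(k^4 + k^3 - 22*k^2 - 16*k + 96) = (k - 3)*(k + 3)*(k^3 - 2*k^2 - 16*k + 32) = (k - 4)*(k - 3)*(k + 3)*(k^2 + 2*k - 8) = (k - 4)*(k - 3)*(k - 2)*(k + 3)*(k + 4)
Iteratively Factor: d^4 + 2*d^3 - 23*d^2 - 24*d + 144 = (d - 3)*(d^3 + 5*d^2 - 8*d - 48) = (d - 3)*(d + 4)*(d^2 + d - 12) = (d - 3)^2*(d + 4)*(d + 4)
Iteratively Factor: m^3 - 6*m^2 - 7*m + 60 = (m - 5)*(m^2 - m - 12) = (m - 5)*(m + 3)*(m - 4)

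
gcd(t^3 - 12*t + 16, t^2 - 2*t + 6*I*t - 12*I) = t - 2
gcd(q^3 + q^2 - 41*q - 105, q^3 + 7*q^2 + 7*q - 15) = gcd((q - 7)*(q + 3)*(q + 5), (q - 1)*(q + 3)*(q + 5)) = q^2 + 8*q + 15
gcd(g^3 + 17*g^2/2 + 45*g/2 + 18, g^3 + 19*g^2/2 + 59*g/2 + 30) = g^2 + 7*g + 12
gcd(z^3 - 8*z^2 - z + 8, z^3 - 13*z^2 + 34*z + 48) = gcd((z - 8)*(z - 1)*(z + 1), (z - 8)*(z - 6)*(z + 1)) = z^2 - 7*z - 8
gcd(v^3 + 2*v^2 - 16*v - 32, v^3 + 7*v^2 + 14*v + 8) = v^2 + 6*v + 8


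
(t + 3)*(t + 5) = t^2 + 8*t + 15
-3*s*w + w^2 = w*(-3*s + w)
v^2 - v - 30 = (v - 6)*(v + 5)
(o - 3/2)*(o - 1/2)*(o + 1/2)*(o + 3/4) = o^4 - 3*o^3/4 - 11*o^2/8 + 3*o/16 + 9/32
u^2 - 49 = (u - 7)*(u + 7)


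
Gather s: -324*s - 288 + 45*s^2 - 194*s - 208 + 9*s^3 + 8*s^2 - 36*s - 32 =9*s^3 + 53*s^2 - 554*s - 528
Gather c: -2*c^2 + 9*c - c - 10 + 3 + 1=-2*c^2 + 8*c - 6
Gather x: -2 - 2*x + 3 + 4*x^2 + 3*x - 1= 4*x^2 + x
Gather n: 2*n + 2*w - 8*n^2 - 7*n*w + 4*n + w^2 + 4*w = -8*n^2 + n*(6 - 7*w) + w^2 + 6*w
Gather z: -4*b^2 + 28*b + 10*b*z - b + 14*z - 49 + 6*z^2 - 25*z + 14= -4*b^2 + 27*b + 6*z^2 + z*(10*b - 11) - 35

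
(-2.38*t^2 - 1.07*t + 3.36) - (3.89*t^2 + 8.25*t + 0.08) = -6.27*t^2 - 9.32*t + 3.28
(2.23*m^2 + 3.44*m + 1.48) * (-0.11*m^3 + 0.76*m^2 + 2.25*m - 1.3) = -0.2453*m^5 + 1.3164*m^4 + 7.4691*m^3 + 5.9658*m^2 - 1.142*m - 1.924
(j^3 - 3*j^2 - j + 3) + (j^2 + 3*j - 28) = j^3 - 2*j^2 + 2*j - 25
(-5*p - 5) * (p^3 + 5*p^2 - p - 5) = -5*p^4 - 30*p^3 - 20*p^2 + 30*p + 25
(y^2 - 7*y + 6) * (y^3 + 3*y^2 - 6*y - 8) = y^5 - 4*y^4 - 21*y^3 + 52*y^2 + 20*y - 48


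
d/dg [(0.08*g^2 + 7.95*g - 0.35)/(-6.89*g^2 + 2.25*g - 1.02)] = (54.9555*g^2 - 4.9862*g - 7.3215)/(47.4721*g^4 - 31.005*g^3 + 19.1181*g^2 - 4.59*g + 1.0404)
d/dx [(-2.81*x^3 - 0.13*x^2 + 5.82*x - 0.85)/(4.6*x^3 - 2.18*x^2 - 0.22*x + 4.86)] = (6.7238*x^4 - 52.3076*x^3 - 16.5236*x^2 - 4.9696*x + 28.0982)/(21.16*x^6 - 20.056*x^5 + 2.7284*x^4 + 45.6712*x^3 - 21.1412*x^2 - 2.1384*x + 23.6196)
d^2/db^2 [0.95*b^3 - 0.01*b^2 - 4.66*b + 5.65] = 5.7*b - 0.02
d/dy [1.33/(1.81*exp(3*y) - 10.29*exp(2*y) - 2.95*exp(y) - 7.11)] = (-7.2219*exp(2*y) + 27.3714*exp(y) + 3.9235)*exp(y)/(-1.81*exp(3*y) + 10.29*exp(2*y) + 2.95*exp(y) + 7.11)^2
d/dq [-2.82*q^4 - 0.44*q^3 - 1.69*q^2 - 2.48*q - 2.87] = -11.28*q^3 - 1.32*q^2 - 3.38*q - 2.48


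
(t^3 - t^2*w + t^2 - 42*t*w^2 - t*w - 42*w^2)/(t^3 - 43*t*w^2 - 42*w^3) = (t + 1)/(t + w)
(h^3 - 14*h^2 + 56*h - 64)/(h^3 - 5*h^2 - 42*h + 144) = (h^2 - 6*h + 8)/(h^2 + 3*h - 18)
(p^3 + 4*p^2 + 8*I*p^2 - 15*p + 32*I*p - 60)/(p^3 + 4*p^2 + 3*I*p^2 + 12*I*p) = (p + 5*I)/p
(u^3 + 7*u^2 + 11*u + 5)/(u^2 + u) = u + 6 + 5/u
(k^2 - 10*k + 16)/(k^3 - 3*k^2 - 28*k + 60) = (k - 8)/(k^2 - k - 30)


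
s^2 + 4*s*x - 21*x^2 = (s - 3*x)*(s + 7*x)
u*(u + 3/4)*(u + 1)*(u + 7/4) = u^4 + 7*u^3/2 + 61*u^2/16 + 21*u/16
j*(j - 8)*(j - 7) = j^3 - 15*j^2 + 56*j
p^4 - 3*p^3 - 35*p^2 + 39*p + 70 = (p - 7)*(p - 2)*(p + 1)*(p + 5)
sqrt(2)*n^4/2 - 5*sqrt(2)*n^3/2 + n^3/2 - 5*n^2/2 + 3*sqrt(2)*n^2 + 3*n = n*(n - 3)*(n - 2)*(sqrt(2)*n/2 + 1/2)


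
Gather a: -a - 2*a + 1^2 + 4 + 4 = 9 - 3*a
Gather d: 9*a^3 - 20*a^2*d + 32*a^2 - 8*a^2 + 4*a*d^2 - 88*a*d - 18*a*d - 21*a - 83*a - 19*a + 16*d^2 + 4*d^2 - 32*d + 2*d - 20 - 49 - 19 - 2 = 9*a^3 + 24*a^2 - 123*a + d^2*(4*a + 20) + d*(-20*a^2 - 106*a - 30) - 90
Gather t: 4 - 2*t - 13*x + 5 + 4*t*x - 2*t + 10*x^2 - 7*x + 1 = t*(4*x - 4) + 10*x^2 - 20*x + 10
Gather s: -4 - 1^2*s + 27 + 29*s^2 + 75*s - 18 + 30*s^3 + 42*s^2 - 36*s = 30*s^3 + 71*s^2 + 38*s + 5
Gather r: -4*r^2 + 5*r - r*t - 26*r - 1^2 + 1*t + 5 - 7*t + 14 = -4*r^2 + r*(-t - 21) - 6*t + 18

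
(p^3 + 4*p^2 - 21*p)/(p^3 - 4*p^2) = (p^2 + 4*p - 21)/(p*(p - 4))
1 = 1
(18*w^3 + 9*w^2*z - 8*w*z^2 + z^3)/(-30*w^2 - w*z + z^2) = (-3*w^2 - 2*w*z + z^2)/(5*w + z)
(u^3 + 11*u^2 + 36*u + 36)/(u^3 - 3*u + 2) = (u^2 + 9*u + 18)/(u^2 - 2*u + 1)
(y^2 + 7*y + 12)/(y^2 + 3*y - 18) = (y^2 + 7*y + 12)/(y^2 + 3*y - 18)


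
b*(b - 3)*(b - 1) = b^3 - 4*b^2 + 3*b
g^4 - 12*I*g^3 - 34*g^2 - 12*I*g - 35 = (g - 7*I)*(g - 5*I)*(g - I)*(g + I)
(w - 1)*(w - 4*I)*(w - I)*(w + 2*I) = w^4 - w^3 - 3*I*w^3 + 6*w^2 + 3*I*w^2 - 6*w - 8*I*w + 8*I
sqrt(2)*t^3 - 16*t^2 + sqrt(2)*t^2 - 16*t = t*(t - 8*sqrt(2))*(sqrt(2)*t + sqrt(2))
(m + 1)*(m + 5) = m^2 + 6*m + 5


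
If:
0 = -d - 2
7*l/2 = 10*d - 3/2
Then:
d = -2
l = -43/7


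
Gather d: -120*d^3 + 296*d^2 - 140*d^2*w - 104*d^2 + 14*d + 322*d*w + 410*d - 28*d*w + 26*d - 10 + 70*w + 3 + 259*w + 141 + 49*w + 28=-120*d^3 + d^2*(192 - 140*w) + d*(294*w + 450) + 378*w + 162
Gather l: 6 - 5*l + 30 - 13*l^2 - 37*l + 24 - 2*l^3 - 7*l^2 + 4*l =-2*l^3 - 20*l^2 - 38*l + 60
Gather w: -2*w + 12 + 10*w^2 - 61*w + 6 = 10*w^2 - 63*w + 18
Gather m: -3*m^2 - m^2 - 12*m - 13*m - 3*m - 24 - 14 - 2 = -4*m^2 - 28*m - 40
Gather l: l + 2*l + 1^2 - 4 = 3*l - 3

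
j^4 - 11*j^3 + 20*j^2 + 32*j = j*(j - 8)*(j - 4)*(j + 1)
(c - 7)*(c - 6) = c^2 - 13*c + 42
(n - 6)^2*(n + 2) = n^3 - 10*n^2 + 12*n + 72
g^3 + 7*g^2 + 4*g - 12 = (g - 1)*(g + 2)*(g + 6)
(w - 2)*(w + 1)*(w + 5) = w^3 + 4*w^2 - 7*w - 10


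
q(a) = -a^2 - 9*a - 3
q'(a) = -2*a - 9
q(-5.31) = 16.59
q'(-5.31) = 1.62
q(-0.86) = 4.00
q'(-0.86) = -7.28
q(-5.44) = 16.37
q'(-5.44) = 1.88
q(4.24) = -59.14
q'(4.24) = -17.48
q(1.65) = -20.57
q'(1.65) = -12.30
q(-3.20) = 15.56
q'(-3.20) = -2.60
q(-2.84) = 14.49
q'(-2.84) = -3.32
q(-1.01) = 5.07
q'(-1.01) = -6.98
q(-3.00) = 15.00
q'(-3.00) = -3.00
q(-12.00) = -39.00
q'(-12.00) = 15.00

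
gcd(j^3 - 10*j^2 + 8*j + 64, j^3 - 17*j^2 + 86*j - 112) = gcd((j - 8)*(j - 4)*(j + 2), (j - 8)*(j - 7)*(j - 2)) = j - 8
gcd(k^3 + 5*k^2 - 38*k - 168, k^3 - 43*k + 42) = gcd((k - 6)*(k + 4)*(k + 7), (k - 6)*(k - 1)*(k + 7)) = k^2 + k - 42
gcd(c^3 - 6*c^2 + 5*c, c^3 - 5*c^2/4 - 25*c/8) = c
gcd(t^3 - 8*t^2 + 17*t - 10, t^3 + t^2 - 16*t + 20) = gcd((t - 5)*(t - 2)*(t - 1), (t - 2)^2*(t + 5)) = t - 2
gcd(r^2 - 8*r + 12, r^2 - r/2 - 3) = r - 2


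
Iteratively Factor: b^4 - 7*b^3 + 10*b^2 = (b - 2)*(b^3 - 5*b^2) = (b - 5)*(b - 2)*(b^2) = b*(b - 5)*(b - 2)*(b)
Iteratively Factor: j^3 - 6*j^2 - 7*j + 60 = (j - 4)*(j^2 - 2*j - 15) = (j - 4)*(j + 3)*(j - 5)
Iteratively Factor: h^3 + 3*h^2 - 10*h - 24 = (h + 2)*(h^2 + h - 12) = (h + 2)*(h + 4)*(h - 3)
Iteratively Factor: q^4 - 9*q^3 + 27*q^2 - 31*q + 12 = (q - 3)*(q^3 - 6*q^2 + 9*q - 4) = (q - 3)*(q - 1)*(q^2 - 5*q + 4) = (q - 4)*(q - 3)*(q - 1)*(q - 1)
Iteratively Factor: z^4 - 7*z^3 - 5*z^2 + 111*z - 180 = (z - 3)*(z^3 - 4*z^2 - 17*z + 60) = (z - 3)^2*(z^2 - z - 20) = (z - 3)^2*(z + 4)*(z - 5)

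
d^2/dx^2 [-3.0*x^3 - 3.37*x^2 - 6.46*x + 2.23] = -18.0*x - 6.74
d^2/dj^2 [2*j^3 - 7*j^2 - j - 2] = 12*j - 14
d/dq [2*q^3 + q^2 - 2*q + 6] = 6*q^2 + 2*q - 2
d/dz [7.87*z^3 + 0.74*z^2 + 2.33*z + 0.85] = 23.61*z^2 + 1.48*z + 2.33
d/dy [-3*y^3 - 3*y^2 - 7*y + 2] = -9*y^2 - 6*y - 7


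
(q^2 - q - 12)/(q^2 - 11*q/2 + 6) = 2*(q + 3)/(2*q - 3)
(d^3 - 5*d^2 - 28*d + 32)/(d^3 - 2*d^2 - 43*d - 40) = (d^2 + 3*d - 4)/(d^2 + 6*d + 5)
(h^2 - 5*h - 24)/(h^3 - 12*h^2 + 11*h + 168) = 1/(h - 7)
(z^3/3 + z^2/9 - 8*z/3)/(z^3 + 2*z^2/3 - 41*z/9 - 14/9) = z*(3*z^2 + z - 24)/(9*z^3 + 6*z^2 - 41*z - 14)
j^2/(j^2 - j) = j/(j - 1)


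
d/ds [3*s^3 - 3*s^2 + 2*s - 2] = 9*s^2 - 6*s + 2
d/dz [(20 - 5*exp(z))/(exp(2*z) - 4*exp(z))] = 5*exp(-z)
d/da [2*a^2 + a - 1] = 4*a + 1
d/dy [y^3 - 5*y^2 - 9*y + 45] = 3*y^2 - 10*y - 9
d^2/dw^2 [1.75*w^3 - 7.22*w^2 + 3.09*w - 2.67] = 10.5*w - 14.44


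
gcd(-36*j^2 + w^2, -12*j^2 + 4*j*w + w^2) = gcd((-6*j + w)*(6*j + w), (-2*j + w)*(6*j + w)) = 6*j + w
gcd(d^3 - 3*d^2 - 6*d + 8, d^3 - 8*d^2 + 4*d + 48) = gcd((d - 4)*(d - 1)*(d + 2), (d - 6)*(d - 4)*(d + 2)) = d^2 - 2*d - 8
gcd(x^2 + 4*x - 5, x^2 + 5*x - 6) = x - 1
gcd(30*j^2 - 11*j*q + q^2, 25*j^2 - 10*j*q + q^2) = -5*j + q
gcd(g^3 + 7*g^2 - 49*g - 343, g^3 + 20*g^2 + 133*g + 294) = g^2 + 14*g + 49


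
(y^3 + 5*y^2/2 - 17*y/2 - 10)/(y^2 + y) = y + 3/2 - 10/y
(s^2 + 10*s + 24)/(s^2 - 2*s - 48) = (s + 4)/(s - 8)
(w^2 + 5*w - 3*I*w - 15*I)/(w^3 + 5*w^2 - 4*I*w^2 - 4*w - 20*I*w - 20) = (w - 3*I)/(w^2 - 4*I*w - 4)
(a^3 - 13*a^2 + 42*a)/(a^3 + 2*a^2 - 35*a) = (a^2 - 13*a + 42)/(a^2 + 2*a - 35)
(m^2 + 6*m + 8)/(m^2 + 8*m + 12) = (m + 4)/(m + 6)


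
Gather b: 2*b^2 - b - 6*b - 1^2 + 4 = 2*b^2 - 7*b + 3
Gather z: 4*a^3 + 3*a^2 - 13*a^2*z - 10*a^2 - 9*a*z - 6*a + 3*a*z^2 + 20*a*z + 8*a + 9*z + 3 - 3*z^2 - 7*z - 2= 4*a^3 - 7*a^2 + 2*a + z^2*(3*a - 3) + z*(-13*a^2 + 11*a + 2) + 1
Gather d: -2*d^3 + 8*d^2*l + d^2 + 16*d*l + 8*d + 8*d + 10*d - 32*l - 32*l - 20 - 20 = -2*d^3 + d^2*(8*l + 1) + d*(16*l + 26) - 64*l - 40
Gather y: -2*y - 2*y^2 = -2*y^2 - 2*y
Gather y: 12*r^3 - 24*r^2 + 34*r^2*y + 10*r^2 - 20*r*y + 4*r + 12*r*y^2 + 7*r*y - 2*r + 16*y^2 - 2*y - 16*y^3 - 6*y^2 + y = 12*r^3 - 14*r^2 + 2*r - 16*y^3 + y^2*(12*r + 10) + y*(34*r^2 - 13*r - 1)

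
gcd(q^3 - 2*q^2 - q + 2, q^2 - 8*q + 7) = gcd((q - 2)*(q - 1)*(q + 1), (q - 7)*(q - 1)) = q - 1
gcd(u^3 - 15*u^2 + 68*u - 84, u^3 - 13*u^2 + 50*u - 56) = u^2 - 9*u + 14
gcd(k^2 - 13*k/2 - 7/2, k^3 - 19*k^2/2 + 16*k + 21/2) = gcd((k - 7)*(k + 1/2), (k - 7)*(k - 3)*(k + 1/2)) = k^2 - 13*k/2 - 7/2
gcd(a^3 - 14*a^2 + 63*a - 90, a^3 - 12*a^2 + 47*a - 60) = a^2 - 8*a + 15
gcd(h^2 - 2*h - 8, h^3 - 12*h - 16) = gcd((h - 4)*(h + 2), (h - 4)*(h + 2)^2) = h^2 - 2*h - 8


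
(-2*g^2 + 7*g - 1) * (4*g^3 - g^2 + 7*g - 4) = -8*g^5 + 30*g^4 - 25*g^3 + 58*g^2 - 35*g + 4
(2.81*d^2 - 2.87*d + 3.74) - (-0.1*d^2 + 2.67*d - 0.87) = 2.91*d^2 - 5.54*d + 4.61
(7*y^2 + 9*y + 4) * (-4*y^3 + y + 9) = -28*y^5 - 36*y^4 - 9*y^3 + 72*y^2 + 85*y + 36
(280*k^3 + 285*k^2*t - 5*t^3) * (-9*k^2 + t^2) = -2520*k^5 - 2565*k^4*t + 280*k^3*t^2 + 330*k^2*t^3 - 5*t^5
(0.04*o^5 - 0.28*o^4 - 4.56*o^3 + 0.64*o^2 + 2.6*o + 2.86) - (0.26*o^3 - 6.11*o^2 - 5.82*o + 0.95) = 0.04*o^5 - 0.28*o^4 - 4.82*o^3 + 6.75*o^2 + 8.42*o + 1.91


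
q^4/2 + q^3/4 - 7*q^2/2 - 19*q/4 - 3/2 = (q/2 + 1/2)*(q - 3)*(q + 1/2)*(q + 2)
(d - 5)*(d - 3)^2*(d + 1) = d^4 - 10*d^3 + 28*d^2 - 6*d - 45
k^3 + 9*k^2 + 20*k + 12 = (k + 1)*(k + 2)*(k + 6)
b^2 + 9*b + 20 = (b + 4)*(b + 5)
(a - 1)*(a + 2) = a^2 + a - 2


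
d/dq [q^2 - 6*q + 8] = 2*q - 6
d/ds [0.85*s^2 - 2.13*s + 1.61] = 1.7*s - 2.13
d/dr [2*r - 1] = 2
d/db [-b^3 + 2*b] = 2 - 3*b^2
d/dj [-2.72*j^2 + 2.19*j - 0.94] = 2.19 - 5.44*j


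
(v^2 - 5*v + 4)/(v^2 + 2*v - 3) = (v - 4)/(v + 3)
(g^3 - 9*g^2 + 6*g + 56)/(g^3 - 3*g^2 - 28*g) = (g^2 - 2*g - 8)/(g*(g + 4))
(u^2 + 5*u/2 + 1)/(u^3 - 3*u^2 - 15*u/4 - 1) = 2*(u + 2)/(2*u^2 - 7*u - 4)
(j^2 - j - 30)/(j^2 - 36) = (j + 5)/(j + 6)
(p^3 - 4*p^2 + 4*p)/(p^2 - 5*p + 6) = p*(p - 2)/(p - 3)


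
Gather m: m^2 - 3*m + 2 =m^2 - 3*m + 2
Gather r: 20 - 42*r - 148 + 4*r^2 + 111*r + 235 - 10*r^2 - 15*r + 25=-6*r^2 + 54*r + 132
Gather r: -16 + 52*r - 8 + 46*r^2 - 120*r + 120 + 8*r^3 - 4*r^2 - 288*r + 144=8*r^3 + 42*r^2 - 356*r + 240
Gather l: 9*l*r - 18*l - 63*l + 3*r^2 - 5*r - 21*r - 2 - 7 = l*(9*r - 81) + 3*r^2 - 26*r - 9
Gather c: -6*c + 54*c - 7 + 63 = 48*c + 56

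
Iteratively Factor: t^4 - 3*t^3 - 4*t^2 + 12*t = (t)*(t^3 - 3*t^2 - 4*t + 12) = t*(t - 2)*(t^2 - t - 6) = t*(t - 2)*(t + 2)*(t - 3)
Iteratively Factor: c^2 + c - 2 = (c + 2)*(c - 1)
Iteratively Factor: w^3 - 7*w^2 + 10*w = (w - 5)*(w^2 - 2*w) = w*(w - 5)*(w - 2)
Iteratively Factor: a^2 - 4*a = (a - 4)*(a)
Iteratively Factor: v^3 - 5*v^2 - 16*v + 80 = (v + 4)*(v^2 - 9*v + 20) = (v - 4)*(v + 4)*(v - 5)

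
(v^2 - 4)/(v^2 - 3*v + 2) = (v + 2)/(v - 1)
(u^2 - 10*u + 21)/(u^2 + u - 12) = (u - 7)/(u + 4)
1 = 1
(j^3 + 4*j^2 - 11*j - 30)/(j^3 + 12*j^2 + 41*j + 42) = (j^2 + 2*j - 15)/(j^2 + 10*j + 21)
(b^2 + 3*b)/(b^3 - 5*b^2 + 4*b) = (b + 3)/(b^2 - 5*b + 4)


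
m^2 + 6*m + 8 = (m + 2)*(m + 4)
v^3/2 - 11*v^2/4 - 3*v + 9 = (v/2 + 1)*(v - 6)*(v - 3/2)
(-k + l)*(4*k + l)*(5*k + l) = -20*k^3 + 11*k^2*l + 8*k*l^2 + l^3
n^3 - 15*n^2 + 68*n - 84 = (n - 7)*(n - 6)*(n - 2)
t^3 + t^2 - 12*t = t*(t - 3)*(t + 4)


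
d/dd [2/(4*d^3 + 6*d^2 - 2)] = 6*d*(-d - 1)/(2*d^3 + 3*d^2 - 1)^2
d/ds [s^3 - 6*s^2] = 3*s*(s - 4)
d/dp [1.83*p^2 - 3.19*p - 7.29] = 3.66*p - 3.19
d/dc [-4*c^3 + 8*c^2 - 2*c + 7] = -12*c^2 + 16*c - 2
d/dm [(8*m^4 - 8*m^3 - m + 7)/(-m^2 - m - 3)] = (-16*m^5 - 16*m^4 - 80*m^3 + 71*m^2 + 14*m + 10)/(m^4 + 2*m^3 + 7*m^2 + 6*m + 9)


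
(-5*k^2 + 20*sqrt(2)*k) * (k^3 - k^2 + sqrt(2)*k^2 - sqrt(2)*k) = -5*k^5 + 5*k^4 + 15*sqrt(2)*k^4 - 15*sqrt(2)*k^3 + 40*k^3 - 40*k^2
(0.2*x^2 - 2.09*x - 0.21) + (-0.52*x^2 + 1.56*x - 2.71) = -0.32*x^2 - 0.53*x - 2.92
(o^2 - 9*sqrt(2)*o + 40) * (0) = 0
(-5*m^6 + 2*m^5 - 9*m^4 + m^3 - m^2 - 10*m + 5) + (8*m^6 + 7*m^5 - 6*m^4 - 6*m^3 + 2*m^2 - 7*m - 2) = 3*m^6 + 9*m^5 - 15*m^4 - 5*m^3 + m^2 - 17*m + 3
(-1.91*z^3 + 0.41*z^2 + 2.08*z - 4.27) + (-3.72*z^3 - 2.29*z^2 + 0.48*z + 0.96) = -5.63*z^3 - 1.88*z^2 + 2.56*z - 3.31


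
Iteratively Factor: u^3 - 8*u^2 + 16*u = (u)*(u^2 - 8*u + 16) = u*(u - 4)*(u - 4)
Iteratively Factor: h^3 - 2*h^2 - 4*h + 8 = (h - 2)*(h^2 - 4) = (h - 2)^2*(h + 2)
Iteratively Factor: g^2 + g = (g)*(g + 1)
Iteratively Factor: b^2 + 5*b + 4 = (b + 4)*(b + 1)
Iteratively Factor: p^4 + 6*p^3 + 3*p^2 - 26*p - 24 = (p + 4)*(p^3 + 2*p^2 - 5*p - 6) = (p + 3)*(p + 4)*(p^2 - p - 2) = (p + 1)*(p + 3)*(p + 4)*(p - 2)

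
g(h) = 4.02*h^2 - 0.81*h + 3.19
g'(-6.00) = -49.05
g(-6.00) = 152.77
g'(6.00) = 47.43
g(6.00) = 143.05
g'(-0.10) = -1.61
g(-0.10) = 3.31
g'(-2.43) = -20.35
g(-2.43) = 28.90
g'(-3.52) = -29.11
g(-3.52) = 55.85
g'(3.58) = 27.97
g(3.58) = 51.81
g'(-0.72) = -6.60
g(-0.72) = 5.86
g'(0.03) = -0.57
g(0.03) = 3.17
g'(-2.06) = -17.37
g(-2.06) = 21.92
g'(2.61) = 20.17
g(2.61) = 28.46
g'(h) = 8.04*h - 0.81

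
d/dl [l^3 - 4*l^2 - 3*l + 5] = 3*l^2 - 8*l - 3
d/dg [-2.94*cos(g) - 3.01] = 2.94*sin(g)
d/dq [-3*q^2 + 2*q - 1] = 2 - 6*q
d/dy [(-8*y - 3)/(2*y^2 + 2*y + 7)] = 2*(8*y^2 + 6*y - 25)/(4*y^4 + 8*y^3 + 32*y^2 + 28*y + 49)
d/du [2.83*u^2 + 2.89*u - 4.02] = 5.66*u + 2.89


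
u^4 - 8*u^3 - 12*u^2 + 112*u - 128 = (u - 8)*(u - 2)^2*(u + 4)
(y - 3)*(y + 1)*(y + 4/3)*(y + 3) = y^4 + 7*y^3/3 - 23*y^2/3 - 21*y - 12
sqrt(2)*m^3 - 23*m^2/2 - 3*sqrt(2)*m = m*(m - 6*sqrt(2))*(sqrt(2)*m + 1/2)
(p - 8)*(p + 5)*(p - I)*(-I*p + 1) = -I*p^4 + 3*I*p^3 + 39*I*p^2 + 3*I*p + 40*I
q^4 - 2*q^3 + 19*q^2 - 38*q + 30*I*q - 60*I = (q - 2)*(q - 5*I)*(q + 2*I)*(q + 3*I)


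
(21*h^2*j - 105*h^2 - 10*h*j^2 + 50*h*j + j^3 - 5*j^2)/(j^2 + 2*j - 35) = (21*h^2 - 10*h*j + j^2)/(j + 7)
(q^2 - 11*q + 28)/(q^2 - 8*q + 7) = (q - 4)/(q - 1)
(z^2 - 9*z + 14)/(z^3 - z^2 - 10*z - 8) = (-z^2 + 9*z - 14)/(-z^3 + z^2 + 10*z + 8)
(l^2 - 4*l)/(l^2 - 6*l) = (l - 4)/(l - 6)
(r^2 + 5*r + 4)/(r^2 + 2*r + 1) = (r + 4)/(r + 1)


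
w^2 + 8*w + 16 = (w + 4)^2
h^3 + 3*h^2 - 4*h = h*(h - 1)*(h + 4)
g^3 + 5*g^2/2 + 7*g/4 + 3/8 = (g + 1/2)^2*(g + 3/2)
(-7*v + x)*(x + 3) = -7*v*x - 21*v + x^2 + 3*x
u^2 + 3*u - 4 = (u - 1)*(u + 4)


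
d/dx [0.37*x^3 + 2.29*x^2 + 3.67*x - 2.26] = 1.11*x^2 + 4.58*x + 3.67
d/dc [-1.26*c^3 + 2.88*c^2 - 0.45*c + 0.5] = -3.78*c^2 + 5.76*c - 0.45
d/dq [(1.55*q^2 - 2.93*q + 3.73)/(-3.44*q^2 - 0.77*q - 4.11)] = (-11.2727*q^2 + 12.9214*q + 14.9144)/(11.8336*q^4 + 5.2976*q^3 + 28.8697*q^2 + 6.3294*q + 16.8921)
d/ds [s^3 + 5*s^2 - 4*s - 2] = 3*s^2 + 10*s - 4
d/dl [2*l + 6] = 2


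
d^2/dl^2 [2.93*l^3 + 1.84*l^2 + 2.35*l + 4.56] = 17.58*l + 3.68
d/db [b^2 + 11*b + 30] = 2*b + 11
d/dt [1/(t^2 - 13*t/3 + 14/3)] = 3*(13 - 6*t)/(3*t^2 - 13*t + 14)^2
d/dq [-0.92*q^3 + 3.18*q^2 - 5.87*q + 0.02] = -2.76*q^2 + 6.36*q - 5.87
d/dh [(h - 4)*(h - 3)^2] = (h - 3)*(3*h - 11)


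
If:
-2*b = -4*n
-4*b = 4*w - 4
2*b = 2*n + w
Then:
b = 1/2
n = 1/4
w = 1/2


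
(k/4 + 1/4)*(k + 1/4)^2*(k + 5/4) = k^4/4 + 11*k^3/16 + 39*k^2/64 + 49*k/256 + 5/256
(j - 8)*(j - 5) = j^2 - 13*j + 40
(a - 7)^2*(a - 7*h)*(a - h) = a^4 - 8*a^3*h - 14*a^3 + 7*a^2*h^2 + 112*a^2*h + 49*a^2 - 98*a*h^2 - 392*a*h + 343*h^2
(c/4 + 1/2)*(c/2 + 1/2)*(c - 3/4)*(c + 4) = c^4/8 + 25*c^3/32 + 35*c^2/32 - 5*c/16 - 3/4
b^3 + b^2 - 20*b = b*(b - 4)*(b + 5)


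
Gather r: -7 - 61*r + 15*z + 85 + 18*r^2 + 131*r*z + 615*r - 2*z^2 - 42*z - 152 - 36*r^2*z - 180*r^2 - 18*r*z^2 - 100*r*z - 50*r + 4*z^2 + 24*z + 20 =r^2*(-36*z - 162) + r*(-18*z^2 + 31*z + 504) + 2*z^2 - 3*z - 54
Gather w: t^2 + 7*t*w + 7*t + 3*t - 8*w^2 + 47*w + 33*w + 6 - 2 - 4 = t^2 + 10*t - 8*w^2 + w*(7*t + 80)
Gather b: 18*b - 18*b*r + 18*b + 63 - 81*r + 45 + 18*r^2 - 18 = b*(36 - 18*r) + 18*r^2 - 81*r + 90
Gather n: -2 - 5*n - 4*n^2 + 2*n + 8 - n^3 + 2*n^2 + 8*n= -n^3 - 2*n^2 + 5*n + 6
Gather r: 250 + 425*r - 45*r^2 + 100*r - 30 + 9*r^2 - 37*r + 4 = -36*r^2 + 488*r + 224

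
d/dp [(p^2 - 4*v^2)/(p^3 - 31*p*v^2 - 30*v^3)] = (-2*p*(-p^3 + 31*p*v^2 + 30*v^3) - (p^2 - 4*v^2)*(3*p^2 - 31*v^2))/(-p^3 + 31*p*v^2 + 30*v^3)^2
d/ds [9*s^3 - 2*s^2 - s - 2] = 27*s^2 - 4*s - 1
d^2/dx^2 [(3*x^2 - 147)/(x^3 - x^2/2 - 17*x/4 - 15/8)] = 48*(64*x^6 - 18000*x^4 + 13248*x^3 + 37452*x^2 - 37632*x - 53479)/(512*x^9 - 768*x^8 - 6144*x^7 + 3584*x^6 + 28992*x^5 + 9888*x^4 - 46144*x^3 - 54720*x^2 - 22950*x - 3375)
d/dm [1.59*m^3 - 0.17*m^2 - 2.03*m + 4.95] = 4.77*m^2 - 0.34*m - 2.03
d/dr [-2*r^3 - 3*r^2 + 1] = 6*r*(-r - 1)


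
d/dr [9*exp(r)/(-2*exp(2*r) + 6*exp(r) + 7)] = (18*exp(2*r) + 63)*exp(r)/(4*exp(4*r) - 24*exp(3*r) + 8*exp(2*r) + 84*exp(r) + 49)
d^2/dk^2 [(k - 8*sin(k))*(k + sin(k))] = 7*k*sin(k) + 32*sin(k)^2 - 14*cos(k) - 14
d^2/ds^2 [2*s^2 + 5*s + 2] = 4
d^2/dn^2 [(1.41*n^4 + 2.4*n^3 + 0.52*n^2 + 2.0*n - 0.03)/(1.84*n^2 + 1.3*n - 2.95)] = (9.54739199999999*n^6 + 20.23632*n^5 - 31.62348*n^4 - 41.29648*n^3 + 108.348252*n^2 + 190.02144*n + 23.96352)/(6.229504*n^6 + 13.20384*n^5 - 20.63376*n^4 - 40.1414*n^3 + 33.0813*n^2 + 33.93975*n - 25.672375)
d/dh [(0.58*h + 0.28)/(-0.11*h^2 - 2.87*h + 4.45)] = (0.0638*h^2 + 0.0616000000000001*h + 3.3846)/(0.0121*h^4 + 0.6314*h^3 + 7.2579*h^2 - 25.543*h + 19.8025)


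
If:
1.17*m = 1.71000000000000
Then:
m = 1.46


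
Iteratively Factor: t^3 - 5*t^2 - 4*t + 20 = (t - 2)*(t^2 - 3*t - 10) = (t - 5)*(t - 2)*(t + 2)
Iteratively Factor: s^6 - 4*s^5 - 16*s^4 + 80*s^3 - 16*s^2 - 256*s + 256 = (s - 2)*(s^5 - 2*s^4 - 20*s^3 + 40*s^2 + 64*s - 128) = (s - 2)*(s + 2)*(s^4 - 4*s^3 - 12*s^2 + 64*s - 64) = (s - 2)^2*(s + 2)*(s^3 - 2*s^2 - 16*s + 32) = (s - 2)^2*(s + 2)*(s + 4)*(s^2 - 6*s + 8) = (s - 4)*(s - 2)^2*(s + 2)*(s + 4)*(s - 2)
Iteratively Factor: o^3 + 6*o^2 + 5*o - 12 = (o + 4)*(o^2 + 2*o - 3) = (o - 1)*(o + 4)*(o + 3)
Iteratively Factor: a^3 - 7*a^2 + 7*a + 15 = (a + 1)*(a^2 - 8*a + 15) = (a - 5)*(a + 1)*(a - 3)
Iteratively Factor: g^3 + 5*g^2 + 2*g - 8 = (g - 1)*(g^2 + 6*g + 8) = (g - 1)*(g + 4)*(g + 2)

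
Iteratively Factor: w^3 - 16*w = (w)*(w^2 - 16) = w*(w + 4)*(w - 4)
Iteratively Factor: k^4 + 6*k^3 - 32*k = (k)*(k^3 + 6*k^2 - 32) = k*(k + 4)*(k^2 + 2*k - 8) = k*(k + 4)^2*(k - 2)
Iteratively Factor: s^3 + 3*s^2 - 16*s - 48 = (s + 4)*(s^2 - s - 12) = (s - 4)*(s + 4)*(s + 3)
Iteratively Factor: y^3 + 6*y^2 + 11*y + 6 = (y + 2)*(y^2 + 4*y + 3) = (y + 2)*(y + 3)*(y + 1)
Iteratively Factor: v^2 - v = (v - 1)*(v)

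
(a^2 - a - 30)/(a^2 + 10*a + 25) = (a - 6)/(a + 5)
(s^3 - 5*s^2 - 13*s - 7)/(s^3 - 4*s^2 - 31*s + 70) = (s^2 + 2*s + 1)/(s^2 + 3*s - 10)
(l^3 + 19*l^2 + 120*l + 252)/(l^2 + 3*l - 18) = (l^2 + 13*l + 42)/(l - 3)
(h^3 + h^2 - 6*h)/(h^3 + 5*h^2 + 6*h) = (h - 2)/(h + 2)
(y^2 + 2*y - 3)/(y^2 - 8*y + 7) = (y + 3)/(y - 7)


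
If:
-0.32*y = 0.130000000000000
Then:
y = -0.41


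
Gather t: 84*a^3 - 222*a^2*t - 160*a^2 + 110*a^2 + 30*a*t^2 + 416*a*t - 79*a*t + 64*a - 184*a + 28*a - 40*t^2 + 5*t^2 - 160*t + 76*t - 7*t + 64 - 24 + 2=84*a^3 - 50*a^2 - 92*a + t^2*(30*a - 35) + t*(-222*a^2 + 337*a - 91) + 42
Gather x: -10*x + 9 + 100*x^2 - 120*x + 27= 100*x^2 - 130*x + 36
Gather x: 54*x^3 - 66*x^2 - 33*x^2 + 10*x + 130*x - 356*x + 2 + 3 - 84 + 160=54*x^3 - 99*x^2 - 216*x + 81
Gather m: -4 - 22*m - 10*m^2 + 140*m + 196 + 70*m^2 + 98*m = 60*m^2 + 216*m + 192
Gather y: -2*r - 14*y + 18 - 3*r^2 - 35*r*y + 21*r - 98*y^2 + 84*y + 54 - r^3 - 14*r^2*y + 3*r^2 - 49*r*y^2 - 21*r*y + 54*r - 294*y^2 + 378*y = -r^3 + 73*r + y^2*(-49*r - 392) + y*(-14*r^2 - 56*r + 448) + 72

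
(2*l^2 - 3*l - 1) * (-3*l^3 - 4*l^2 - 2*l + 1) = -6*l^5 + l^4 + 11*l^3 + 12*l^2 - l - 1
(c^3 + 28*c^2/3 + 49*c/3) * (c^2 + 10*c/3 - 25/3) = c^5 + 38*c^4/3 + 352*c^3/9 - 70*c^2/3 - 1225*c/9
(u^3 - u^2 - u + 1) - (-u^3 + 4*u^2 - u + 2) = 2*u^3 - 5*u^2 - 1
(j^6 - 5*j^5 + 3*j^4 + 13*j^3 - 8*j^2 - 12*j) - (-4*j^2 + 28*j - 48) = j^6 - 5*j^5 + 3*j^4 + 13*j^3 - 4*j^2 - 40*j + 48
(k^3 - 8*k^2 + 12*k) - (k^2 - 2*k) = k^3 - 9*k^2 + 14*k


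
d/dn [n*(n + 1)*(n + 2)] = 3*n^2 + 6*n + 2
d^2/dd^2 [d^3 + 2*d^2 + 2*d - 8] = 6*d + 4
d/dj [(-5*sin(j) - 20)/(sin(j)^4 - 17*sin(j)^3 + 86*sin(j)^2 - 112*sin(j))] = 5*(3*sin(j)^4 - 18*sin(j)^3 - 118*sin(j)^2 + 688*sin(j) - 448)*cos(j)/((sin(j) - 8)^2*(sin(j) - 7)^2*(sin(j) - 2)^2*sin(j)^2)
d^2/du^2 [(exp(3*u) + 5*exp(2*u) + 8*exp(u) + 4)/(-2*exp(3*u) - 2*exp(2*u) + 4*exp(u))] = (-2*exp(3*u) - 6*exp(2*u) + 3*exp(u) - 1)*exp(-u)/(exp(3*u) - 3*exp(2*u) + 3*exp(u) - 1)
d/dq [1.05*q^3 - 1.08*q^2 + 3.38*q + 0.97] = 3.15*q^2 - 2.16*q + 3.38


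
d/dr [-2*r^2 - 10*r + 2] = -4*r - 10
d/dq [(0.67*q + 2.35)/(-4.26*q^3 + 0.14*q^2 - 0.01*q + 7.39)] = (5.7084*q^3 + 29.9392*q^2 - 0.658*q + 4.9748)/(18.1476*q^6 - 1.1928*q^5 + 0.1048*q^4 - 62.9656*q^3 + 2.0693*q^2 - 0.1478*q + 54.6121)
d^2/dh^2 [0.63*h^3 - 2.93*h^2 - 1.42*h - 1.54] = 3.78*h - 5.86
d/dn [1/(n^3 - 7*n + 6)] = (7 - 3*n^2)/(n^3 - 7*n + 6)^2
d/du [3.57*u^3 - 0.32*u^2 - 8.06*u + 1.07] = 10.71*u^2 - 0.64*u - 8.06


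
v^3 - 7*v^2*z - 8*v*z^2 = v*(v - 8*z)*(v + z)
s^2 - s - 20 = (s - 5)*(s + 4)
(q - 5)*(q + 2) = q^2 - 3*q - 10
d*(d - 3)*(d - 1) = d^3 - 4*d^2 + 3*d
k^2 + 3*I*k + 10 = (k - 2*I)*(k + 5*I)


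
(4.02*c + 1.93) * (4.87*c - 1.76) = 19.5774*c^2 + 2.3239*c - 3.3968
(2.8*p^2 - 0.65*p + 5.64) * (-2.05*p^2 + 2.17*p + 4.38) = -5.74*p^4 + 7.4085*p^3 - 0.708499999999999*p^2 + 9.3918*p + 24.7032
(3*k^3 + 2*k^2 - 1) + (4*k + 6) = 3*k^3 + 2*k^2 + 4*k + 5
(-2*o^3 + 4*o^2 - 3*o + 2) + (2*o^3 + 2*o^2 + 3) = 6*o^2 - 3*o + 5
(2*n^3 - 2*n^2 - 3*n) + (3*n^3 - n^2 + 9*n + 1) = 5*n^3 - 3*n^2 + 6*n + 1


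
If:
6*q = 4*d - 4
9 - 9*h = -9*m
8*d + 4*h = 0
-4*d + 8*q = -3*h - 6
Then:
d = 1/7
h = -2/7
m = -9/7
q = -4/7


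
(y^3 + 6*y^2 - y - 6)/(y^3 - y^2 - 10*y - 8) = (y^2 + 5*y - 6)/(y^2 - 2*y - 8)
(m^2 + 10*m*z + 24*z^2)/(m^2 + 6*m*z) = (m + 4*z)/m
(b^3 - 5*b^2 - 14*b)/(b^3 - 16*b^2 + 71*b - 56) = b*(b + 2)/(b^2 - 9*b + 8)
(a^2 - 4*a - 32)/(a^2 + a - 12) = (a - 8)/(a - 3)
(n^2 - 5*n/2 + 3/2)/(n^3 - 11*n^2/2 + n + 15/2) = (n - 1)/(n^2 - 4*n - 5)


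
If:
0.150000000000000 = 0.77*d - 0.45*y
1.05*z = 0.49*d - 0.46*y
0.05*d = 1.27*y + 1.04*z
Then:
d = 0.15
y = -0.08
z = 0.10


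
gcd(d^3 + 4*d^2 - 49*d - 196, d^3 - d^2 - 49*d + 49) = d^2 - 49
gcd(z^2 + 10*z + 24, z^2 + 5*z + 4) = z + 4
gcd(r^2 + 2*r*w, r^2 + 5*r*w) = r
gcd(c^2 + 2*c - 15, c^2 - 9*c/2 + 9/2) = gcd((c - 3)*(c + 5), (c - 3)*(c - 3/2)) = c - 3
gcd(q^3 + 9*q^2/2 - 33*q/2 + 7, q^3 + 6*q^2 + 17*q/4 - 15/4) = q - 1/2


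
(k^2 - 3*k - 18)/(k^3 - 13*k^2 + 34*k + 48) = (k + 3)/(k^2 - 7*k - 8)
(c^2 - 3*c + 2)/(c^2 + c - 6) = (c - 1)/(c + 3)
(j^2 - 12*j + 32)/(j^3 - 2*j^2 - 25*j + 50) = (j^2 - 12*j + 32)/(j^3 - 2*j^2 - 25*j + 50)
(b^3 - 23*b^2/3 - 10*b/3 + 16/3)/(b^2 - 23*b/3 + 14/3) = (b^2 - 7*b - 8)/(b - 7)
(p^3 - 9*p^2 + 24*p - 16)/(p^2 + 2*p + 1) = (p^3 - 9*p^2 + 24*p - 16)/(p^2 + 2*p + 1)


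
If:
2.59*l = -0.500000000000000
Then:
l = -0.19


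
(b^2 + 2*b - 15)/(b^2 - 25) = (b - 3)/(b - 5)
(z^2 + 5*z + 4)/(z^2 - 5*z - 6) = (z + 4)/(z - 6)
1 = 1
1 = 1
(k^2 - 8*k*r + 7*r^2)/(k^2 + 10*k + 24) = (k^2 - 8*k*r + 7*r^2)/(k^2 + 10*k + 24)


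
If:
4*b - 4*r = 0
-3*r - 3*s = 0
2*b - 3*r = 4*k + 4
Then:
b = -s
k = s/4 - 1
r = -s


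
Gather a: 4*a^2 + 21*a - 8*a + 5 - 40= 4*a^2 + 13*a - 35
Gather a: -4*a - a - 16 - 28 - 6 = -5*a - 50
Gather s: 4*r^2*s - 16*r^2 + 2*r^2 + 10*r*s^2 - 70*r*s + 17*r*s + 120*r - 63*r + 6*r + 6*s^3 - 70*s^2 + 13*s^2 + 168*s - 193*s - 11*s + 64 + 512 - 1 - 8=-14*r^2 + 63*r + 6*s^3 + s^2*(10*r - 57) + s*(4*r^2 - 53*r - 36) + 567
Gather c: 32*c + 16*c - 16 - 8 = 48*c - 24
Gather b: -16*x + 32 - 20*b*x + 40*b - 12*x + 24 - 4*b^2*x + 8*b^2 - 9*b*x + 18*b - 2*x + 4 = b^2*(8 - 4*x) + b*(58 - 29*x) - 30*x + 60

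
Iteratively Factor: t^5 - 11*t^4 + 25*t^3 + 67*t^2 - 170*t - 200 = (t - 5)*(t^4 - 6*t^3 - 5*t^2 + 42*t + 40) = (t - 5)*(t - 4)*(t^3 - 2*t^2 - 13*t - 10) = (t - 5)*(t - 4)*(t + 2)*(t^2 - 4*t - 5) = (t - 5)^2*(t - 4)*(t + 2)*(t + 1)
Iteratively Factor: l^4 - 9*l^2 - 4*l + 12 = (l + 2)*(l^3 - 2*l^2 - 5*l + 6) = (l - 3)*(l + 2)*(l^2 + l - 2) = (l - 3)*(l + 2)^2*(l - 1)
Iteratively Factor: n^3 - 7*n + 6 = (n - 2)*(n^2 + 2*n - 3) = (n - 2)*(n - 1)*(n + 3)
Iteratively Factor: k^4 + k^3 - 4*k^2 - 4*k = (k + 1)*(k^3 - 4*k) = k*(k + 1)*(k^2 - 4) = k*(k - 2)*(k + 1)*(k + 2)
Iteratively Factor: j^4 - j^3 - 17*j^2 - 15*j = (j)*(j^3 - j^2 - 17*j - 15) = j*(j + 3)*(j^2 - 4*j - 5) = j*(j - 5)*(j + 3)*(j + 1)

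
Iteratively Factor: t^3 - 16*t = (t + 4)*(t^2 - 4*t) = (t - 4)*(t + 4)*(t)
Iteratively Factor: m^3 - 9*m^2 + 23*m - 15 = (m - 3)*(m^2 - 6*m + 5) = (m - 5)*(m - 3)*(m - 1)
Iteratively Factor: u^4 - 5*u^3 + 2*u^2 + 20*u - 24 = (u - 2)*(u^3 - 3*u^2 - 4*u + 12) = (u - 2)*(u + 2)*(u^2 - 5*u + 6) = (u - 3)*(u - 2)*(u + 2)*(u - 2)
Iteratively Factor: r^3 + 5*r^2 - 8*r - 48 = (r - 3)*(r^2 + 8*r + 16) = (r - 3)*(r + 4)*(r + 4)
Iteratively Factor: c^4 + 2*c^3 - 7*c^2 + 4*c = (c - 1)*(c^3 + 3*c^2 - 4*c) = (c - 1)^2*(c^2 + 4*c) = c*(c - 1)^2*(c + 4)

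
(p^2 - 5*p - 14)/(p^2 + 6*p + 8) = (p - 7)/(p + 4)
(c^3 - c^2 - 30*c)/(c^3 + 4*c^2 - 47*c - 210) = c*(c - 6)/(c^2 - c - 42)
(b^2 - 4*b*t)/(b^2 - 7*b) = (b - 4*t)/(b - 7)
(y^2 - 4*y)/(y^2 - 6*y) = (y - 4)/(y - 6)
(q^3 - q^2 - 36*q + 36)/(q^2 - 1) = (q^2 - 36)/(q + 1)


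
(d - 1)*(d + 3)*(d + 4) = d^3 + 6*d^2 + 5*d - 12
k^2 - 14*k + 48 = (k - 8)*(k - 6)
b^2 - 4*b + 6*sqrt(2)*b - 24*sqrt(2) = (b - 4)*(b + 6*sqrt(2))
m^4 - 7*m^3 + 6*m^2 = m^2*(m - 6)*(m - 1)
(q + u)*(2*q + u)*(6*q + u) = 12*q^3 + 20*q^2*u + 9*q*u^2 + u^3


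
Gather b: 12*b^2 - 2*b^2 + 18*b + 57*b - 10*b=10*b^2 + 65*b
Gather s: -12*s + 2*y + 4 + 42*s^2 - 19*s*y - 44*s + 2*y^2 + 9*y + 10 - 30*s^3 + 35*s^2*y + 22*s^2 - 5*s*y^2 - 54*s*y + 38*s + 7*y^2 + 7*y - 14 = -30*s^3 + s^2*(35*y + 64) + s*(-5*y^2 - 73*y - 18) + 9*y^2 + 18*y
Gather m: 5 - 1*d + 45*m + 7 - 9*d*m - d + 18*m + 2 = -2*d + m*(63 - 9*d) + 14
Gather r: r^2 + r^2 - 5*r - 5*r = 2*r^2 - 10*r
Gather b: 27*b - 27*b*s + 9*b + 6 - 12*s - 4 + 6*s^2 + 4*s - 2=b*(36 - 27*s) + 6*s^2 - 8*s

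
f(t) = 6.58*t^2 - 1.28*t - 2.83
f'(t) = 13.16*t - 1.28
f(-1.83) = 21.55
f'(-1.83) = -25.36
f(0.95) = 1.89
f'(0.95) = 11.22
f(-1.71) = 18.60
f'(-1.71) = -23.78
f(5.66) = 200.72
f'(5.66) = 73.21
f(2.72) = 42.37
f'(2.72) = 34.52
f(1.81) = 16.41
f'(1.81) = 22.54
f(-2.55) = 43.22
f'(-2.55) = -34.84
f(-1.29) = 9.77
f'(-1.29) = -18.26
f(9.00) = 518.63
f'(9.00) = 117.16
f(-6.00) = 241.73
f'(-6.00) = -80.24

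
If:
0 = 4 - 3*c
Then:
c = 4/3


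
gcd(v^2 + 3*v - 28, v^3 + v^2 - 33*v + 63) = v + 7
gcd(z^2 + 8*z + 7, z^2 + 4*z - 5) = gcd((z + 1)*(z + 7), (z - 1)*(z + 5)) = 1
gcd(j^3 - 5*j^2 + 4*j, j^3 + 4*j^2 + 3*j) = j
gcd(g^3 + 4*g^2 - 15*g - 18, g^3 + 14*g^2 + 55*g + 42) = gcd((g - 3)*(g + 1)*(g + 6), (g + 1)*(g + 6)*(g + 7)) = g^2 + 7*g + 6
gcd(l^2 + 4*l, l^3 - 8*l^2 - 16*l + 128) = l + 4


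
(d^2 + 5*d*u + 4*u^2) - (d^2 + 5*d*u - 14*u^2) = 18*u^2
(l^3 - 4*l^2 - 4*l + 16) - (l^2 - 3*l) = l^3 - 5*l^2 - l + 16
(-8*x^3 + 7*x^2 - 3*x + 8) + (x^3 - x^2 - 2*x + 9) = -7*x^3 + 6*x^2 - 5*x + 17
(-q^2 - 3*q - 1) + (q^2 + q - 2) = -2*q - 3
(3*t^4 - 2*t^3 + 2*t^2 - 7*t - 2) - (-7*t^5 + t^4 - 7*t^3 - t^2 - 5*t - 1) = 7*t^5 + 2*t^4 + 5*t^3 + 3*t^2 - 2*t - 1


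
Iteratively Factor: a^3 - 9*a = (a - 3)*(a^2 + 3*a) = a*(a - 3)*(a + 3)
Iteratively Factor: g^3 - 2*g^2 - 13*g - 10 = (g + 1)*(g^2 - 3*g - 10) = (g + 1)*(g + 2)*(g - 5)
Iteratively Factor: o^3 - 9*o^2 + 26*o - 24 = (o - 3)*(o^2 - 6*o + 8) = (o - 4)*(o - 3)*(o - 2)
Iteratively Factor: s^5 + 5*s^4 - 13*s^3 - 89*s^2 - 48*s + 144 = (s + 3)*(s^4 + 2*s^3 - 19*s^2 - 32*s + 48) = (s + 3)^2*(s^3 - s^2 - 16*s + 16) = (s - 4)*(s + 3)^2*(s^2 + 3*s - 4) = (s - 4)*(s - 1)*(s + 3)^2*(s + 4)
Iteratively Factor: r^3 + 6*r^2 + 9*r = (r)*(r^2 + 6*r + 9) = r*(r + 3)*(r + 3)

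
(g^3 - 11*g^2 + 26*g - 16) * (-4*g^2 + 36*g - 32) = -4*g^5 + 80*g^4 - 532*g^3 + 1352*g^2 - 1408*g + 512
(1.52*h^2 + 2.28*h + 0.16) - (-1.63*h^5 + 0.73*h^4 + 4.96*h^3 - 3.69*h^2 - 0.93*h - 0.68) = 1.63*h^5 - 0.73*h^4 - 4.96*h^3 + 5.21*h^2 + 3.21*h + 0.84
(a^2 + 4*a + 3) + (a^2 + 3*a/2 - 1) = 2*a^2 + 11*a/2 + 2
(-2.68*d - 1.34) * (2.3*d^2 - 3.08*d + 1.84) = -6.164*d^3 + 5.1724*d^2 - 0.804*d - 2.4656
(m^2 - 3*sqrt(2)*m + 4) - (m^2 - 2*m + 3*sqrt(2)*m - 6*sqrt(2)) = -6*sqrt(2)*m + 2*m + 4 + 6*sqrt(2)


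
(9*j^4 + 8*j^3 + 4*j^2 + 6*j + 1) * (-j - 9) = -9*j^5 - 89*j^4 - 76*j^3 - 42*j^2 - 55*j - 9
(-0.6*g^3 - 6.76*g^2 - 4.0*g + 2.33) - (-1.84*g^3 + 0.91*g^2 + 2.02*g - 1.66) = 1.24*g^3 - 7.67*g^2 - 6.02*g + 3.99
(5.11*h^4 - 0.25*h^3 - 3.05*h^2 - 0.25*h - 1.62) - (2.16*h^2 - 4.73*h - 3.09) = 5.11*h^4 - 0.25*h^3 - 5.21*h^2 + 4.48*h + 1.47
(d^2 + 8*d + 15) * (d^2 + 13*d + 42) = d^4 + 21*d^3 + 161*d^2 + 531*d + 630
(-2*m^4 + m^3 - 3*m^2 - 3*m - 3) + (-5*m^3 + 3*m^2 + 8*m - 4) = -2*m^4 - 4*m^3 + 5*m - 7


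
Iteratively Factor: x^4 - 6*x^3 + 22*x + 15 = (x - 3)*(x^3 - 3*x^2 - 9*x - 5) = (x - 3)*(x + 1)*(x^2 - 4*x - 5) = (x - 3)*(x + 1)^2*(x - 5)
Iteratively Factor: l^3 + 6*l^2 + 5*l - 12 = (l + 4)*(l^2 + 2*l - 3) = (l + 3)*(l + 4)*(l - 1)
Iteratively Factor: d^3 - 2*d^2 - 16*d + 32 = (d - 4)*(d^2 + 2*d - 8) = (d - 4)*(d + 4)*(d - 2)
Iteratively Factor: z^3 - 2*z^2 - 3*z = (z + 1)*(z^2 - 3*z) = (z - 3)*(z + 1)*(z)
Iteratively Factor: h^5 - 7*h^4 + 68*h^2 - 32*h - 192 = (h - 3)*(h^4 - 4*h^3 - 12*h^2 + 32*h + 64) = (h - 3)*(h + 2)*(h^3 - 6*h^2 + 32) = (h - 4)*(h - 3)*(h + 2)*(h^2 - 2*h - 8) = (h - 4)^2*(h - 3)*(h + 2)*(h + 2)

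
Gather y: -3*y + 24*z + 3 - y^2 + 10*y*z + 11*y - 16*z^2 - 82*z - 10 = -y^2 + y*(10*z + 8) - 16*z^2 - 58*z - 7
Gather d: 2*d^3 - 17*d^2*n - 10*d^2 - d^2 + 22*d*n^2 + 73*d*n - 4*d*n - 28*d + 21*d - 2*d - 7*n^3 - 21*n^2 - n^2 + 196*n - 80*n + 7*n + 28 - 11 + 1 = 2*d^3 + d^2*(-17*n - 11) + d*(22*n^2 + 69*n - 9) - 7*n^3 - 22*n^2 + 123*n + 18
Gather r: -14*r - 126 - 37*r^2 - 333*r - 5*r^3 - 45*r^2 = -5*r^3 - 82*r^2 - 347*r - 126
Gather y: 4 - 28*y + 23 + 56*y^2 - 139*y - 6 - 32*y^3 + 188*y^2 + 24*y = -32*y^3 + 244*y^2 - 143*y + 21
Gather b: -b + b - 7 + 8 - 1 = 0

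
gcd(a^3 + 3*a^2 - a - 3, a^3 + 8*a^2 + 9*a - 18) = a^2 + 2*a - 3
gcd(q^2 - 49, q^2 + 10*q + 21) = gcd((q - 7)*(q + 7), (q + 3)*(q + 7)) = q + 7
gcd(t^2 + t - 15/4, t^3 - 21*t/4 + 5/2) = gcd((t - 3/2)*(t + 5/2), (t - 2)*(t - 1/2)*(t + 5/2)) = t + 5/2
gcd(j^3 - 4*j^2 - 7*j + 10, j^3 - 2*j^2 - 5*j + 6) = j^2 + j - 2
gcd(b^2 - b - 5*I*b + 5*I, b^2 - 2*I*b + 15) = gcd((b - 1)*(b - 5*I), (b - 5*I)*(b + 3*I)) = b - 5*I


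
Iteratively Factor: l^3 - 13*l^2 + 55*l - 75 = (l - 5)*(l^2 - 8*l + 15) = (l - 5)^2*(l - 3)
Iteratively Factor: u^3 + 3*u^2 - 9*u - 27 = (u + 3)*(u^2 - 9) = (u - 3)*(u + 3)*(u + 3)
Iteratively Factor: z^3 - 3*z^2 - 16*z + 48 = (z - 3)*(z^2 - 16) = (z - 3)*(z + 4)*(z - 4)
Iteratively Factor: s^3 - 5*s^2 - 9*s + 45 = (s - 3)*(s^2 - 2*s - 15) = (s - 5)*(s - 3)*(s + 3)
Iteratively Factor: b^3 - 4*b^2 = (b)*(b^2 - 4*b) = b^2*(b - 4)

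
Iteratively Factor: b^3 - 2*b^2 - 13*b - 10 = (b + 2)*(b^2 - 4*b - 5) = (b + 1)*(b + 2)*(b - 5)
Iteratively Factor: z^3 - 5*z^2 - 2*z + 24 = (z + 2)*(z^2 - 7*z + 12) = (z - 3)*(z + 2)*(z - 4)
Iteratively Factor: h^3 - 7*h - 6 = (h + 1)*(h^2 - h - 6) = (h - 3)*(h + 1)*(h + 2)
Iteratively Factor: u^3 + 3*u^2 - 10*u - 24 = (u - 3)*(u^2 + 6*u + 8) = (u - 3)*(u + 2)*(u + 4)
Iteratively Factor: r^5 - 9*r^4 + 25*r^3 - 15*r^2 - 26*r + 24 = (r - 3)*(r^4 - 6*r^3 + 7*r^2 + 6*r - 8) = (r - 3)*(r - 1)*(r^3 - 5*r^2 + 2*r + 8) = (r - 4)*(r - 3)*(r - 1)*(r^2 - r - 2) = (r - 4)*(r - 3)*(r - 1)*(r + 1)*(r - 2)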